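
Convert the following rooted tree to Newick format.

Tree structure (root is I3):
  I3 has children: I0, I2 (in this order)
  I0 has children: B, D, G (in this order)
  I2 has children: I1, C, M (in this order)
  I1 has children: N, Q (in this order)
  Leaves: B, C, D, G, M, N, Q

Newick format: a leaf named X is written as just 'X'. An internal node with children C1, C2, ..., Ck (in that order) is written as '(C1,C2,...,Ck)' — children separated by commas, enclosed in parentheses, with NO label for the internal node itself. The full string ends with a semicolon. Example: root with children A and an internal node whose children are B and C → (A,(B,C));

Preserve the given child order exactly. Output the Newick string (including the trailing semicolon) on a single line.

Answer: ((B,D,G),((N,Q),C,M));

Derivation:
internal I3 with children ['I0', 'I2']
  internal I0 with children ['B', 'D', 'G']
    leaf 'B' → 'B'
    leaf 'D' → 'D'
    leaf 'G' → 'G'
  → '(B,D,G)'
  internal I2 with children ['I1', 'C', 'M']
    internal I1 with children ['N', 'Q']
      leaf 'N' → 'N'
      leaf 'Q' → 'Q'
    → '(N,Q)'
    leaf 'C' → 'C'
    leaf 'M' → 'M'
  → '((N,Q),C,M)'
→ '((B,D,G),((N,Q),C,M))'
Final: ((B,D,G),((N,Q),C,M));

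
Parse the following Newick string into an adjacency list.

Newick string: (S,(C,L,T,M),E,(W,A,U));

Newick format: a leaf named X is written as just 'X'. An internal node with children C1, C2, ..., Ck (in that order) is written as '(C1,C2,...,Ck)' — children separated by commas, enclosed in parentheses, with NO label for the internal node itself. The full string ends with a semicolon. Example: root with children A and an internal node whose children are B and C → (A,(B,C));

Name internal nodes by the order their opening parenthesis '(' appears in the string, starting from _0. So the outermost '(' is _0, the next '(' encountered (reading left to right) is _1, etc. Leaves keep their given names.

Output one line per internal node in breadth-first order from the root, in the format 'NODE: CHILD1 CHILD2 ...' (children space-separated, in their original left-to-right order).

Answer: _0: S _1 E _2
_1: C L T M
_2: W A U

Derivation:
Input: (S,(C,L,T,M),E,(W,A,U));
Scanning left-to-right, naming '(' by encounter order:
  pos 0: '(' -> open internal node _0 (depth 1)
  pos 3: '(' -> open internal node _1 (depth 2)
  pos 11: ')' -> close internal node _1 (now at depth 1)
  pos 15: '(' -> open internal node _2 (depth 2)
  pos 21: ')' -> close internal node _2 (now at depth 1)
  pos 22: ')' -> close internal node _0 (now at depth 0)
Total internal nodes: 3
BFS adjacency from root:
  _0: S _1 E _2
  _1: C L T M
  _2: W A U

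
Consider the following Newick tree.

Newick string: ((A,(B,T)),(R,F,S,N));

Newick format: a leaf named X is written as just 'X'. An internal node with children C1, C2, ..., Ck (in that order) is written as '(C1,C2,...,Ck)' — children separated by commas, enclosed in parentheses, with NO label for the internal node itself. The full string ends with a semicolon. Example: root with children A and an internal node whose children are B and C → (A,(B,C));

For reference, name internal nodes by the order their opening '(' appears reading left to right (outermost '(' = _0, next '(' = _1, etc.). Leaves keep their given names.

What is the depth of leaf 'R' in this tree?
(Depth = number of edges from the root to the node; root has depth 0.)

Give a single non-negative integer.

Newick: ((A,(B,T)),(R,F,S,N));
Naming internals by '(' encounter order: outermost '(' = _0, next = _1, ...
Query node: R
Path from root: _0 -> _3 -> R
Depth of R: 2 (number of edges from root)

Answer: 2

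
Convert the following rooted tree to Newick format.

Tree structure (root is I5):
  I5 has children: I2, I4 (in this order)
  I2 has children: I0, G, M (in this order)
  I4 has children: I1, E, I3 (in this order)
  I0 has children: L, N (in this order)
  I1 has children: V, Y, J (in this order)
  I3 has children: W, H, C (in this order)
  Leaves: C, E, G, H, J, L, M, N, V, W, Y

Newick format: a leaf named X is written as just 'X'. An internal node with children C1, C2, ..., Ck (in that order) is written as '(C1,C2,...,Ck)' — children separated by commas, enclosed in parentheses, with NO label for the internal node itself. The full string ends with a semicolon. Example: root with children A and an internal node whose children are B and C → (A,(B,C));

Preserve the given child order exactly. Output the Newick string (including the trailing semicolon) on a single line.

internal I5 with children ['I2', 'I4']
  internal I2 with children ['I0', 'G', 'M']
    internal I0 with children ['L', 'N']
      leaf 'L' → 'L'
      leaf 'N' → 'N'
    → '(L,N)'
    leaf 'G' → 'G'
    leaf 'M' → 'M'
  → '((L,N),G,M)'
  internal I4 with children ['I1', 'E', 'I3']
    internal I1 with children ['V', 'Y', 'J']
      leaf 'V' → 'V'
      leaf 'Y' → 'Y'
      leaf 'J' → 'J'
    → '(V,Y,J)'
    leaf 'E' → 'E'
    internal I3 with children ['W', 'H', 'C']
      leaf 'W' → 'W'
      leaf 'H' → 'H'
      leaf 'C' → 'C'
    → '(W,H,C)'
  → '((V,Y,J),E,(W,H,C))'
→ '(((L,N),G,M),((V,Y,J),E,(W,H,C)))'
Final: (((L,N),G,M),((V,Y,J),E,(W,H,C)));

Answer: (((L,N),G,M),((V,Y,J),E,(W,H,C)));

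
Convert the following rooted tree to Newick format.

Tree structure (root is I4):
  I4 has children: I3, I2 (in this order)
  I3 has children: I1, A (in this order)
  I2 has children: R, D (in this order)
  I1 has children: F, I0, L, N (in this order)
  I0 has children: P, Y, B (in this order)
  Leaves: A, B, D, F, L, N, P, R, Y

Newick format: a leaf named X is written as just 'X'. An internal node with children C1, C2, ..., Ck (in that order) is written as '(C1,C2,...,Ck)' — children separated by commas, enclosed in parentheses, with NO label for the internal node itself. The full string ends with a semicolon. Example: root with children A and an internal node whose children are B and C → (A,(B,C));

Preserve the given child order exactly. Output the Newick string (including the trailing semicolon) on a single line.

internal I4 with children ['I3', 'I2']
  internal I3 with children ['I1', 'A']
    internal I1 with children ['F', 'I0', 'L', 'N']
      leaf 'F' → 'F'
      internal I0 with children ['P', 'Y', 'B']
        leaf 'P' → 'P'
        leaf 'Y' → 'Y'
        leaf 'B' → 'B'
      → '(P,Y,B)'
      leaf 'L' → 'L'
      leaf 'N' → 'N'
    → '(F,(P,Y,B),L,N)'
    leaf 'A' → 'A'
  → '((F,(P,Y,B),L,N),A)'
  internal I2 with children ['R', 'D']
    leaf 'R' → 'R'
    leaf 'D' → 'D'
  → '(R,D)'
→ '(((F,(P,Y,B),L,N),A),(R,D))'
Final: (((F,(P,Y,B),L,N),A),(R,D));

Answer: (((F,(P,Y,B),L,N),A),(R,D));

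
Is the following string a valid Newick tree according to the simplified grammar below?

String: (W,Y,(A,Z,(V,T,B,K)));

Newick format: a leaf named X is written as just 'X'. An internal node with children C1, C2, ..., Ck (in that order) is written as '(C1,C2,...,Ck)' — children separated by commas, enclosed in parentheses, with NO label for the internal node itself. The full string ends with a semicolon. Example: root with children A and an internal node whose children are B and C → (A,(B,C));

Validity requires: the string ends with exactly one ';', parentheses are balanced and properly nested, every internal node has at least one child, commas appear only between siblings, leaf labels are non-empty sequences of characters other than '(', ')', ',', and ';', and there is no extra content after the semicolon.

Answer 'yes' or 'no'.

Input: (W,Y,(A,Z,(V,T,B,K)));
Paren balance: 3 '(' vs 3 ')' OK
Ends with single ';': True
Full parse: OK
Valid: True

Answer: yes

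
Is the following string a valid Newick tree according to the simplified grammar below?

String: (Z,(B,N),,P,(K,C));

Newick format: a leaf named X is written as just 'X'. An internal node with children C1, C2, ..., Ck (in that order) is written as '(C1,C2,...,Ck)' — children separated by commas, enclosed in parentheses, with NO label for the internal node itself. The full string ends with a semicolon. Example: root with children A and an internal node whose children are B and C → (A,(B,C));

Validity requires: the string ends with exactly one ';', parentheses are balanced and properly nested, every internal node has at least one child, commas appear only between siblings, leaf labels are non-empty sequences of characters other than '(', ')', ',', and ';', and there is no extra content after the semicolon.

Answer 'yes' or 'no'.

Input: (Z,(B,N),,P,(K,C));
Paren balance: 3 '(' vs 3 ')' OK
Ends with single ';': True
Full parse: FAILS (empty leaf label at pos 9)
Valid: False

Answer: no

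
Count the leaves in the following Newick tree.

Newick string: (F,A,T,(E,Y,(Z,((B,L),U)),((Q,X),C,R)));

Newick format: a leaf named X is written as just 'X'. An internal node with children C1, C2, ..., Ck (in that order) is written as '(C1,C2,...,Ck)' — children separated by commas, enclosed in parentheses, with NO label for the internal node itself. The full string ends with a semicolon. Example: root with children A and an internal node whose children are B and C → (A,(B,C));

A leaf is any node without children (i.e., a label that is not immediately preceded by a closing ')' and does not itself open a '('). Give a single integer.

Newick: (F,A,T,(E,Y,(Z,((B,L),U)),((Q,X),C,R)));
Scan left-to-right; a leaf is any maximal label run not followed by '(':
  pos 1: leaf 'F' → count = 1
  pos 3: leaf 'A' → count = 2
  pos 5: leaf 'T' → count = 3
  pos 8: leaf 'E' → count = 4
  pos 10: leaf 'Y' → count = 5
  pos 13: leaf 'Z' → count = 6
  pos 17: leaf 'B' → count = 7
  pos 19: leaf 'L' → count = 8
  pos 22: leaf 'U' → count = 9
  pos 28: leaf 'Q' → count = 10
  pos 30: leaf 'X' → count = 11
  pos 33: leaf 'C' → count = 12
  pos 35: leaf 'R' → count = 13
Total leaves: 13

Answer: 13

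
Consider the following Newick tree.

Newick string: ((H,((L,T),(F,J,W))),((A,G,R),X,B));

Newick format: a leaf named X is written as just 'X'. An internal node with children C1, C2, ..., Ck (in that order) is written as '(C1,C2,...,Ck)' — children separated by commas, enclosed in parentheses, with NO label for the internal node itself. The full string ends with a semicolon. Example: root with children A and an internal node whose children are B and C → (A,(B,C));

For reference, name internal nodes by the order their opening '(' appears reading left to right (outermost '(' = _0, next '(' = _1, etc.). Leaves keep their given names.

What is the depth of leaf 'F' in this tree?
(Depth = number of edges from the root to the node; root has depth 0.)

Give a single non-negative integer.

Newick: ((H,((L,T),(F,J,W))),((A,G,R),X,B));
Naming internals by '(' encounter order: outermost '(' = _0, next = _1, ...
Query node: F
Path from root: _0 -> _1 -> _2 -> _4 -> F
Depth of F: 4 (number of edges from root)

Answer: 4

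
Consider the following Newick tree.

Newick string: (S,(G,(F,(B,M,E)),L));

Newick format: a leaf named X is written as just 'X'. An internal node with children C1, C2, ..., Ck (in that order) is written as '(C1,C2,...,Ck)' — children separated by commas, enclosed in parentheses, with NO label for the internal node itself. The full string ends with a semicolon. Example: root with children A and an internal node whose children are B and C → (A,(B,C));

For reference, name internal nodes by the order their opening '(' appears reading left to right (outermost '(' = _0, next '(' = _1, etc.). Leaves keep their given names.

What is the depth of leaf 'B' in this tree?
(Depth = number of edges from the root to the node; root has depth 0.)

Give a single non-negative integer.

Answer: 4

Derivation:
Newick: (S,(G,(F,(B,M,E)),L));
Naming internals by '(' encounter order: outermost '(' = _0, next = _1, ...
Query node: B
Path from root: _0 -> _1 -> _2 -> _3 -> B
Depth of B: 4 (number of edges from root)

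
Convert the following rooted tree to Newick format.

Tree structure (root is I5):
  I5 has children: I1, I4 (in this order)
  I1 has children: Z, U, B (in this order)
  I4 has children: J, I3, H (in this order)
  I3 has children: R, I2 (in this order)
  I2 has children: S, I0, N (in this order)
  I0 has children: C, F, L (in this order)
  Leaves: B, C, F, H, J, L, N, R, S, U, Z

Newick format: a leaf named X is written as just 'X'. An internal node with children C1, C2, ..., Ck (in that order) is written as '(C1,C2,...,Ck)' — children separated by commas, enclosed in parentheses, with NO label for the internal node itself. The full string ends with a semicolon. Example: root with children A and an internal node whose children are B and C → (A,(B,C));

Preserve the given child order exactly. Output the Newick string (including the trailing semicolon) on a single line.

Answer: ((Z,U,B),(J,(R,(S,(C,F,L),N)),H));

Derivation:
internal I5 with children ['I1', 'I4']
  internal I1 with children ['Z', 'U', 'B']
    leaf 'Z' → 'Z'
    leaf 'U' → 'U'
    leaf 'B' → 'B'
  → '(Z,U,B)'
  internal I4 with children ['J', 'I3', 'H']
    leaf 'J' → 'J'
    internal I3 with children ['R', 'I2']
      leaf 'R' → 'R'
      internal I2 with children ['S', 'I0', 'N']
        leaf 'S' → 'S'
        internal I0 with children ['C', 'F', 'L']
          leaf 'C' → 'C'
          leaf 'F' → 'F'
          leaf 'L' → 'L'
        → '(C,F,L)'
        leaf 'N' → 'N'
      → '(S,(C,F,L),N)'
    → '(R,(S,(C,F,L),N))'
    leaf 'H' → 'H'
  → '(J,(R,(S,(C,F,L),N)),H)'
→ '((Z,U,B),(J,(R,(S,(C,F,L),N)),H))'
Final: ((Z,U,B),(J,(R,(S,(C,F,L),N)),H));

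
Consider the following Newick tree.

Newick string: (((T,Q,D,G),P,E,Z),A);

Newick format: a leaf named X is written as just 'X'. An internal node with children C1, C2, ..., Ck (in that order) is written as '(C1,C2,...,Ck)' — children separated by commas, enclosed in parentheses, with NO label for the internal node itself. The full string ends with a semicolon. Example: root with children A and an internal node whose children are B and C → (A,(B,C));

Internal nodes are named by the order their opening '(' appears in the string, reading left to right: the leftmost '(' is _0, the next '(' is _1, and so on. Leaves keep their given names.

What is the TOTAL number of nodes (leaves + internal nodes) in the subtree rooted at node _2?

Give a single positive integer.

Newick: (((T,Q,D,G),P,E,Z),A);
Locate _2: it is the '(' at position 2 (the 3rd '(' reading left to right).
Query: subtree rooted at _2
_2: subtree_size = 1 + 4
  T: subtree_size = 1 + 0
  Q: subtree_size = 1 + 0
  D: subtree_size = 1 + 0
  G: subtree_size = 1 + 0
Total subtree size of _2: 5

Answer: 5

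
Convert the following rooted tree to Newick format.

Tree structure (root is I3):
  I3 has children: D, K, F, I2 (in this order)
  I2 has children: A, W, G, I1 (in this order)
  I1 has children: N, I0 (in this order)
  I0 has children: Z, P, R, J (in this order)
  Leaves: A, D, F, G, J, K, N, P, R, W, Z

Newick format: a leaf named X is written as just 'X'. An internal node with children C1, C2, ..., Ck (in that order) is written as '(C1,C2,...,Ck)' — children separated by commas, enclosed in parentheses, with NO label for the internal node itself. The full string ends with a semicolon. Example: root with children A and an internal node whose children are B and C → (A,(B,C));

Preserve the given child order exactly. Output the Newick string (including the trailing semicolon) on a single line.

Answer: (D,K,F,(A,W,G,(N,(Z,P,R,J))));

Derivation:
internal I3 with children ['D', 'K', 'F', 'I2']
  leaf 'D' → 'D'
  leaf 'K' → 'K'
  leaf 'F' → 'F'
  internal I2 with children ['A', 'W', 'G', 'I1']
    leaf 'A' → 'A'
    leaf 'W' → 'W'
    leaf 'G' → 'G'
    internal I1 with children ['N', 'I0']
      leaf 'N' → 'N'
      internal I0 with children ['Z', 'P', 'R', 'J']
        leaf 'Z' → 'Z'
        leaf 'P' → 'P'
        leaf 'R' → 'R'
        leaf 'J' → 'J'
      → '(Z,P,R,J)'
    → '(N,(Z,P,R,J))'
  → '(A,W,G,(N,(Z,P,R,J)))'
→ '(D,K,F,(A,W,G,(N,(Z,P,R,J))))'
Final: (D,K,F,(A,W,G,(N,(Z,P,R,J))));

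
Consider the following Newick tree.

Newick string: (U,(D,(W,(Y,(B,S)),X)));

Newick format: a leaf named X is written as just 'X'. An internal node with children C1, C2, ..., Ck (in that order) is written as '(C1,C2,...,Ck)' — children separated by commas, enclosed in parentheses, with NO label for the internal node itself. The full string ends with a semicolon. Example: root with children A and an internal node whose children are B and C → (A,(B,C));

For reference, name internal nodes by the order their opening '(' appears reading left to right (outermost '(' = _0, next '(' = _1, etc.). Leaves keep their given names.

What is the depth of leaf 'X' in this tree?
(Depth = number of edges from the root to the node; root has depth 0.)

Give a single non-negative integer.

Answer: 3

Derivation:
Newick: (U,(D,(W,(Y,(B,S)),X)));
Naming internals by '(' encounter order: outermost '(' = _0, next = _1, ...
Query node: X
Path from root: _0 -> _1 -> _2 -> X
Depth of X: 3 (number of edges from root)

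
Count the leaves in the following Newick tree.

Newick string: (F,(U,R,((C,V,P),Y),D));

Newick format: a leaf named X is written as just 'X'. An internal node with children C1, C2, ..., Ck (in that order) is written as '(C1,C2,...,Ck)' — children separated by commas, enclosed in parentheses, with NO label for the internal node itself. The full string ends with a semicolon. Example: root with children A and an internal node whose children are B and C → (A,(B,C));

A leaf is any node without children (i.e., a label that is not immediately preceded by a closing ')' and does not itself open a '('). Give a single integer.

Newick: (F,(U,R,((C,V,P),Y),D));
Scan left-to-right; a leaf is any maximal label run not followed by '(':
  pos 1: leaf 'F' → count = 1
  pos 4: leaf 'U' → count = 2
  pos 6: leaf 'R' → count = 3
  pos 10: leaf 'C' → count = 4
  pos 12: leaf 'V' → count = 5
  pos 14: leaf 'P' → count = 6
  pos 17: leaf 'Y' → count = 7
  pos 20: leaf 'D' → count = 8
Total leaves: 8

Answer: 8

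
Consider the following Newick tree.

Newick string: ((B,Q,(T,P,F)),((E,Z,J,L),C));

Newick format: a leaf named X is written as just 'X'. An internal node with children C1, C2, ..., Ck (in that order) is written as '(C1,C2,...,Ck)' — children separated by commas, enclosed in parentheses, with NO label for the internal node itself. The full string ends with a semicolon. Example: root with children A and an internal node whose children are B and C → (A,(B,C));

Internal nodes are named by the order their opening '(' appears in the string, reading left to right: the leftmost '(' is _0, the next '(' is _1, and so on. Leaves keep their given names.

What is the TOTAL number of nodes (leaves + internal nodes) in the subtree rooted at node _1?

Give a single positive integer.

Newick: ((B,Q,(T,P,F)),((E,Z,J,L),C));
Locate _1: it is the '(' at position 1 (the 2nd '(' reading left to right).
Query: subtree rooted at _1
_1: subtree_size = 1 + 6
  B: subtree_size = 1 + 0
  Q: subtree_size = 1 + 0
  _2: subtree_size = 1 + 3
    T: subtree_size = 1 + 0
    P: subtree_size = 1 + 0
    F: subtree_size = 1 + 0
Total subtree size of _1: 7

Answer: 7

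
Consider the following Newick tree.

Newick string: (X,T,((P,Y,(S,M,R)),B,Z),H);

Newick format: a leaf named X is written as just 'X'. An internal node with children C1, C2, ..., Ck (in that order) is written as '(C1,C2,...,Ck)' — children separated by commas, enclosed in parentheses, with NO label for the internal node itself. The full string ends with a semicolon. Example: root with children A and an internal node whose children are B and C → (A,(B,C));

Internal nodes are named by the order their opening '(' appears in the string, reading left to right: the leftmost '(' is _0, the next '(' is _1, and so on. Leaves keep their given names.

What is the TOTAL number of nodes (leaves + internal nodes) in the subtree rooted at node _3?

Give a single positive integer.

Newick: (X,T,((P,Y,(S,M,R)),B,Z),H);
Locate _3: it is the '(' at position 11 (the 4th '(' reading left to right).
Query: subtree rooted at _3
_3: subtree_size = 1 + 3
  S: subtree_size = 1 + 0
  M: subtree_size = 1 + 0
  R: subtree_size = 1 + 0
Total subtree size of _3: 4

Answer: 4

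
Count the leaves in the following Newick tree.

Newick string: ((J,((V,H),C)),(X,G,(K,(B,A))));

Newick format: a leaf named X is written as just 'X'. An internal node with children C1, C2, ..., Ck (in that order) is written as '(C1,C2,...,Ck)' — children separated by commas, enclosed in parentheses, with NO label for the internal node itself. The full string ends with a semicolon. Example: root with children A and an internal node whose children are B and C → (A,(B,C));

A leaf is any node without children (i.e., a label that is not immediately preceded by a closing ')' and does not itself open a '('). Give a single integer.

Answer: 9

Derivation:
Newick: ((J,((V,H),C)),(X,G,(K,(B,A))));
Scan left-to-right; a leaf is any maximal label run not followed by '(':
  pos 2: leaf 'J' → count = 1
  pos 6: leaf 'V' → count = 2
  pos 8: leaf 'H' → count = 3
  pos 11: leaf 'C' → count = 4
  pos 16: leaf 'X' → count = 5
  pos 18: leaf 'G' → count = 6
  pos 21: leaf 'K' → count = 7
  pos 24: leaf 'B' → count = 8
  pos 26: leaf 'A' → count = 9
Total leaves: 9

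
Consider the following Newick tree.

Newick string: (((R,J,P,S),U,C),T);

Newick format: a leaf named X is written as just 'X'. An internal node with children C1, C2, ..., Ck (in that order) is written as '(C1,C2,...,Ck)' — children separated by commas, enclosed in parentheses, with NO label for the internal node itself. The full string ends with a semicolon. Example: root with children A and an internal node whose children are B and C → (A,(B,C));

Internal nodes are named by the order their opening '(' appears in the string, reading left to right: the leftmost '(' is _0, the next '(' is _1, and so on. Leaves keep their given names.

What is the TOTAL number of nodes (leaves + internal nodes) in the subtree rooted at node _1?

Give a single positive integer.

Answer: 8

Derivation:
Newick: (((R,J,P,S),U,C),T);
Locate _1: it is the '(' at position 1 (the 2nd '(' reading left to right).
Query: subtree rooted at _1
_1: subtree_size = 1 + 7
  _2: subtree_size = 1 + 4
    R: subtree_size = 1 + 0
    J: subtree_size = 1 + 0
    P: subtree_size = 1 + 0
    S: subtree_size = 1 + 0
  U: subtree_size = 1 + 0
  C: subtree_size = 1 + 0
Total subtree size of _1: 8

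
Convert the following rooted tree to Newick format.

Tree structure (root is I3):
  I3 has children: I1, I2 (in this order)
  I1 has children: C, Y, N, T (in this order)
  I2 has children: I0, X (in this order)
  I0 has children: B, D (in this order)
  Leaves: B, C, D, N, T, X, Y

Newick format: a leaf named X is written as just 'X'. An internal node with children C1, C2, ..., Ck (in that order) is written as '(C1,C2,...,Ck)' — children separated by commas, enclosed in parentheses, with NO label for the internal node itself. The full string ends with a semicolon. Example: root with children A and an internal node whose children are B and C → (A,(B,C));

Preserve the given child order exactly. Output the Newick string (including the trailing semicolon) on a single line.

Answer: ((C,Y,N,T),((B,D),X));

Derivation:
internal I3 with children ['I1', 'I2']
  internal I1 with children ['C', 'Y', 'N', 'T']
    leaf 'C' → 'C'
    leaf 'Y' → 'Y'
    leaf 'N' → 'N'
    leaf 'T' → 'T'
  → '(C,Y,N,T)'
  internal I2 with children ['I0', 'X']
    internal I0 with children ['B', 'D']
      leaf 'B' → 'B'
      leaf 'D' → 'D'
    → '(B,D)'
    leaf 'X' → 'X'
  → '((B,D),X)'
→ '((C,Y,N,T),((B,D),X))'
Final: ((C,Y,N,T),((B,D),X));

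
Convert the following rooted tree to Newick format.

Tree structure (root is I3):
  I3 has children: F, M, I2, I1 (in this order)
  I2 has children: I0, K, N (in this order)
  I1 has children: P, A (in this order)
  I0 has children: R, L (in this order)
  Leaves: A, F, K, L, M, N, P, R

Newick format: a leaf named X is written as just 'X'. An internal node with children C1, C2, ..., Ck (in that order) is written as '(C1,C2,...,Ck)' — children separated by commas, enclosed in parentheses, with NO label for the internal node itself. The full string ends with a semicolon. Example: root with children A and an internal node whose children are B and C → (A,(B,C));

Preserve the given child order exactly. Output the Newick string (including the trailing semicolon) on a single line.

Answer: (F,M,((R,L),K,N),(P,A));

Derivation:
internal I3 with children ['F', 'M', 'I2', 'I1']
  leaf 'F' → 'F'
  leaf 'M' → 'M'
  internal I2 with children ['I0', 'K', 'N']
    internal I0 with children ['R', 'L']
      leaf 'R' → 'R'
      leaf 'L' → 'L'
    → '(R,L)'
    leaf 'K' → 'K'
    leaf 'N' → 'N'
  → '((R,L),K,N)'
  internal I1 with children ['P', 'A']
    leaf 'P' → 'P'
    leaf 'A' → 'A'
  → '(P,A)'
→ '(F,M,((R,L),K,N),(P,A))'
Final: (F,M,((R,L),K,N),(P,A));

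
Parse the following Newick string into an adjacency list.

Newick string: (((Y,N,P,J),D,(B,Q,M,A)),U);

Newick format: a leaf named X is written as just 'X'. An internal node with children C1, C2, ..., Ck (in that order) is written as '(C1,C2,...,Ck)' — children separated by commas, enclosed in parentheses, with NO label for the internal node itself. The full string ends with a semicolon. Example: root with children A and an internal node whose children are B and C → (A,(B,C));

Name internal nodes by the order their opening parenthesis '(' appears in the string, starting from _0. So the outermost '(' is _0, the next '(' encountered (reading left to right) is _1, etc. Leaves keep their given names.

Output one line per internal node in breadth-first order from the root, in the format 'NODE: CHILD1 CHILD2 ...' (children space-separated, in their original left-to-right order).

Answer: _0: _1 U
_1: _2 D _3
_2: Y N P J
_3: B Q M A

Derivation:
Input: (((Y,N,P,J),D,(B,Q,M,A)),U);
Scanning left-to-right, naming '(' by encounter order:
  pos 0: '(' -> open internal node _0 (depth 1)
  pos 1: '(' -> open internal node _1 (depth 2)
  pos 2: '(' -> open internal node _2 (depth 3)
  pos 10: ')' -> close internal node _2 (now at depth 2)
  pos 14: '(' -> open internal node _3 (depth 3)
  pos 22: ')' -> close internal node _3 (now at depth 2)
  pos 23: ')' -> close internal node _1 (now at depth 1)
  pos 26: ')' -> close internal node _0 (now at depth 0)
Total internal nodes: 4
BFS adjacency from root:
  _0: _1 U
  _1: _2 D _3
  _2: Y N P J
  _3: B Q M A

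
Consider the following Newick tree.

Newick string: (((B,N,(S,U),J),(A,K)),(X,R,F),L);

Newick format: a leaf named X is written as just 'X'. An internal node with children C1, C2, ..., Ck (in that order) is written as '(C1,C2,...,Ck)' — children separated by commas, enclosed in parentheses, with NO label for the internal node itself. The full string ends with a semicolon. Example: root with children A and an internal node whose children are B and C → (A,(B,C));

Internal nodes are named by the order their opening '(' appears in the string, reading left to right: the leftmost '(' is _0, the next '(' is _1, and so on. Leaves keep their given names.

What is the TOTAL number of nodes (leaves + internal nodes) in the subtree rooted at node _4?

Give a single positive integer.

Newick: (((B,N,(S,U),J),(A,K)),(X,R,F),L);
Locate _4: it is the '(' at position 16 (the 5th '(' reading left to right).
Query: subtree rooted at _4
_4: subtree_size = 1 + 2
  A: subtree_size = 1 + 0
  K: subtree_size = 1 + 0
Total subtree size of _4: 3

Answer: 3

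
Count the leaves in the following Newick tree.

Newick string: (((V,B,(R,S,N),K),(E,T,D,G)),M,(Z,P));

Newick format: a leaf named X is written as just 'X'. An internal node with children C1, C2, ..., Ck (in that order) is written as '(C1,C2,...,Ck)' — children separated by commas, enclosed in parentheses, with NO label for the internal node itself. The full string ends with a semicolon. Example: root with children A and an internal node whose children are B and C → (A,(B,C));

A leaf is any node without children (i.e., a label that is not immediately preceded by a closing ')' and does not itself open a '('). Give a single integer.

Newick: (((V,B,(R,S,N),K),(E,T,D,G)),M,(Z,P));
Scan left-to-right; a leaf is any maximal label run not followed by '(':
  pos 3: leaf 'V' → count = 1
  pos 5: leaf 'B' → count = 2
  pos 8: leaf 'R' → count = 3
  pos 10: leaf 'S' → count = 4
  pos 12: leaf 'N' → count = 5
  pos 15: leaf 'K' → count = 6
  pos 19: leaf 'E' → count = 7
  pos 21: leaf 'T' → count = 8
  pos 23: leaf 'D' → count = 9
  pos 25: leaf 'G' → count = 10
  pos 29: leaf 'M' → count = 11
  pos 32: leaf 'Z' → count = 12
  pos 34: leaf 'P' → count = 13
Total leaves: 13

Answer: 13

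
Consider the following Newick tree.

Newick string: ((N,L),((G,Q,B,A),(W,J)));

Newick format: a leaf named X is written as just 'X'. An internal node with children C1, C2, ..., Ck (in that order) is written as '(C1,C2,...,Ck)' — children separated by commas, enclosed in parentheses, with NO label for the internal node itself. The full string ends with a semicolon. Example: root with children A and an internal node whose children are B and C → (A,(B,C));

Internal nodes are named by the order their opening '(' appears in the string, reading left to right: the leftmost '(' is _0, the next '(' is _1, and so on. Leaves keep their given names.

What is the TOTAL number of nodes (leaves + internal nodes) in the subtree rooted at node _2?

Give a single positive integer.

Newick: ((N,L),((G,Q,B,A),(W,J)));
Locate _2: it is the '(' at position 7 (the 3rd '(' reading left to right).
Query: subtree rooted at _2
_2: subtree_size = 1 + 8
  _3: subtree_size = 1 + 4
    G: subtree_size = 1 + 0
    Q: subtree_size = 1 + 0
    B: subtree_size = 1 + 0
    A: subtree_size = 1 + 0
  _4: subtree_size = 1 + 2
    W: subtree_size = 1 + 0
    J: subtree_size = 1 + 0
Total subtree size of _2: 9

Answer: 9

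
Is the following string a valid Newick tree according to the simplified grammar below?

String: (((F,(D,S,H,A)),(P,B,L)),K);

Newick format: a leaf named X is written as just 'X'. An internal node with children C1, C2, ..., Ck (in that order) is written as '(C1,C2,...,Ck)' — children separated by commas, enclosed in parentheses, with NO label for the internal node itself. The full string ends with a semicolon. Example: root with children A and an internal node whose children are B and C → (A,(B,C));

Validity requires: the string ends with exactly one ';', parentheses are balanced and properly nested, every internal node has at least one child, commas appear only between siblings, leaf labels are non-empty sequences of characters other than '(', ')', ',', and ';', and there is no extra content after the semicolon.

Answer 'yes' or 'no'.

Answer: yes

Derivation:
Input: (((F,(D,S,H,A)),(P,B,L)),K);
Paren balance: 5 '(' vs 5 ')' OK
Ends with single ';': True
Full parse: OK
Valid: True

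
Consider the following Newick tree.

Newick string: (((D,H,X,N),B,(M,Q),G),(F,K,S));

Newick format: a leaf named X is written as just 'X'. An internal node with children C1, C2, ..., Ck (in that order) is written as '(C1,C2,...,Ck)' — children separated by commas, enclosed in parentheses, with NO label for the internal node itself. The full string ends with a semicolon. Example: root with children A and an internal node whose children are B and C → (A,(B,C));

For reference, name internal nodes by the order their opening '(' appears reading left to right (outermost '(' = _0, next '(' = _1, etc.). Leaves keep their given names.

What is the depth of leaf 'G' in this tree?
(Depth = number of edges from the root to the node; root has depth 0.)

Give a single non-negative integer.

Newick: (((D,H,X,N),B,(M,Q),G),(F,K,S));
Naming internals by '(' encounter order: outermost '(' = _0, next = _1, ...
Query node: G
Path from root: _0 -> _1 -> G
Depth of G: 2 (number of edges from root)

Answer: 2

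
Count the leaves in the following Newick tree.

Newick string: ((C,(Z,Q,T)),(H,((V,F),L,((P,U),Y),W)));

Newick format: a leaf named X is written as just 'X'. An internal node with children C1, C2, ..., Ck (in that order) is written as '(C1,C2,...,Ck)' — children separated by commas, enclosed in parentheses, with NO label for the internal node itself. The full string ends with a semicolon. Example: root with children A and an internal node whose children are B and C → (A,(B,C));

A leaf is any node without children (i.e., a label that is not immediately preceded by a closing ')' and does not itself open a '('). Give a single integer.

Newick: ((C,(Z,Q,T)),(H,((V,F),L,((P,U),Y),W)));
Scan left-to-right; a leaf is any maximal label run not followed by '(':
  pos 2: leaf 'C' → count = 1
  pos 5: leaf 'Z' → count = 2
  pos 7: leaf 'Q' → count = 3
  pos 9: leaf 'T' → count = 4
  pos 14: leaf 'H' → count = 5
  pos 18: leaf 'V' → count = 6
  pos 20: leaf 'F' → count = 7
  pos 23: leaf 'L' → count = 8
  pos 27: leaf 'P' → count = 9
  pos 29: leaf 'U' → count = 10
  pos 32: leaf 'Y' → count = 11
  pos 35: leaf 'W' → count = 12
Total leaves: 12

Answer: 12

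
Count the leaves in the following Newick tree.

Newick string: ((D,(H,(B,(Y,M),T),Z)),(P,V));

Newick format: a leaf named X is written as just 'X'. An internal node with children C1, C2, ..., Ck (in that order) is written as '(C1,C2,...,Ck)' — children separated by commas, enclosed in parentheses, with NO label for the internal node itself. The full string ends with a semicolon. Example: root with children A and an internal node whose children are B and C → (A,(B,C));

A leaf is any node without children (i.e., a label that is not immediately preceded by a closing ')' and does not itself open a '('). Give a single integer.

Newick: ((D,(H,(B,(Y,M),T),Z)),(P,V));
Scan left-to-right; a leaf is any maximal label run not followed by '(':
  pos 2: leaf 'D' → count = 1
  pos 5: leaf 'H' → count = 2
  pos 8: leaf 'B' → count = 3
  pos 11: leaf 'Y' → count = 4
  pos 13: leaf 'M' → count = 5
  pos 16: leaf 'T' → count = 6
  pos 19: leaf 'Z' → count = 7
  pos 24: leaf 'P' → count = 8
  pos 26: leaf 'V' → count = 9
Total leaves: 9

Answer: 9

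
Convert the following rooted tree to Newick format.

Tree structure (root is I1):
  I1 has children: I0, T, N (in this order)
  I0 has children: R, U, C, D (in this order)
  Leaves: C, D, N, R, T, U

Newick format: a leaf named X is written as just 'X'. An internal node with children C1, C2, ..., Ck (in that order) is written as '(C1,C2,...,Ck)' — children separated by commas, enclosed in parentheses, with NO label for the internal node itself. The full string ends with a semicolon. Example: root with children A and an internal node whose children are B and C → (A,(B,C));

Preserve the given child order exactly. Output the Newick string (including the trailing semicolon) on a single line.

internal I1 with children ['I0', 'T', 'N']
  internal I0 with children ['R', 'U', 'C', 'D']
    leaf 'R' → 'R'
    leaf 'U' → 'U'
    leaf 'C' → 'C'
    leaf 'D' → 'D'
  → '(R,U,C,D)'
  leaf 'T' → 'T'
  leaf 'N' → 'N'
→ '((R,U,C,D),T,N)'
Final: ((R,U,C,D),T,N);

Answer: ((R,U,C,D),T,N);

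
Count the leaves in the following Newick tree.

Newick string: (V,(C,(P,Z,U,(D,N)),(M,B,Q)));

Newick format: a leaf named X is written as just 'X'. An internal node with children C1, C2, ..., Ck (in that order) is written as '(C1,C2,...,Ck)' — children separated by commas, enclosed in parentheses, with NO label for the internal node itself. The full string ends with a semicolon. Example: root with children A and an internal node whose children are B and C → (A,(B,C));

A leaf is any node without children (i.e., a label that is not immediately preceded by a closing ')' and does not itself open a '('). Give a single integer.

Answer: 10

Derivation:
Newick: (V,(C,(P,Z,U,(D,N)),(M,B,Q)));
Scan left-to-right; a leaf is any maximal label run not followed by '(':
  pos 1: leaf 'V' → count = 1
  pos 4: leaf 'C' → count = 2
  pos 7: leaf 'P' → count = 3
  pos 9: leaf 'Z' → count = 4
  pos 11: leaf 'U' → count = 5
  pos 14: leaf 'D' → count = 6
  pos 16: leaf 'N' → count = 7
  pos 21: leaf 'M' → count = 8
  pos 23: leaf 'B' → count = 9
  pos 25: leaf 'Q' → count = 10
Total leaves: 10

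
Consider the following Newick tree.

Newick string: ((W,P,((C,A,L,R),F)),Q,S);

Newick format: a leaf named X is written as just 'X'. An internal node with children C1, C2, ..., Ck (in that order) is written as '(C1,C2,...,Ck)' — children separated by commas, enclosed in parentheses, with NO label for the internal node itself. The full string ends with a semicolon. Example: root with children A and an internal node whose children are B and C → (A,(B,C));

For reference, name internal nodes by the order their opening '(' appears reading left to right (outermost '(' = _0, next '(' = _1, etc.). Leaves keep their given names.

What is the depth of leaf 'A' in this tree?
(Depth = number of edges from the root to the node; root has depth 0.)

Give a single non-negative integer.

Answer: 4

Derivation:
Newick: ((W,P,((C,A,L,R),F)),Q,S);
Naming internals by '(' encounter order: outermost '(' = _0, next = _1, ...
Query node: A
Path from root: _0 -> _1 -> _2 -> _3 -> A
Depth of A: 4 (number of edges from root)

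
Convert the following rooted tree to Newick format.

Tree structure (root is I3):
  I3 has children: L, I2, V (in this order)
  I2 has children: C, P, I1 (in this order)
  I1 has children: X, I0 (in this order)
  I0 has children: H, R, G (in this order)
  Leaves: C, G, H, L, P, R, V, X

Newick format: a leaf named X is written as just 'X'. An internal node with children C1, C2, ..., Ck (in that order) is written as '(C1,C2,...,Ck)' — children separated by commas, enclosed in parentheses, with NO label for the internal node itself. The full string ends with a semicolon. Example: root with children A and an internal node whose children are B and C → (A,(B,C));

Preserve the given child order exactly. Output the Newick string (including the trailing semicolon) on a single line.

Answer: (L,(C,P,(X,(H,R,G))),V);

Derivation:
internal I3 with children ['L', 'I2', 'V']
  leaf 'L' → 'L'
  internal I2 with children ['C', 'P', 'I1']
    leaf 'C' → 'C'
    leaf 'P' → 'P'
    internal I1 with children ['X', 'I0']
      leaf 'X' → 'X'
      internal I0 with children ['H', 'R', 'G']
        leaf 'H' → 'H'
        leaf 'R' → 'R'
        leaf 'G' → 'G'
      → '(H,R,G)'
    → '(X,(H,R,G))'
  → '(C,P,(X,(H,R,G)))'
  leaf 'V' → 'V'
→ '(L,(C,P,(X,(H,R,G))),V)'
Final: (L,(C,P,(X,(H,R,G))),V);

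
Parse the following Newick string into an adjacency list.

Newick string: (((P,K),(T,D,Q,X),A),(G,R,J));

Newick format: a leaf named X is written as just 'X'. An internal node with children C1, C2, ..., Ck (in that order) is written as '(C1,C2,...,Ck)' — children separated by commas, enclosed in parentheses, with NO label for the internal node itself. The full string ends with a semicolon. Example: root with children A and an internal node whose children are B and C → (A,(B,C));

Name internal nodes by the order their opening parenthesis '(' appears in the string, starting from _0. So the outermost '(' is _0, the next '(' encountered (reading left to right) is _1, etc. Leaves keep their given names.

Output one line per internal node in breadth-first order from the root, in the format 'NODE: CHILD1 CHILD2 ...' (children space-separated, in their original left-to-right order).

Input: (((P,K),(T,D,Q,X),A),(G,R,J));
Scanning left-to-right, naming '(' by encounter order:
  pos 0: '(' -> open internal node _0 (depth 1)
  pos 1: '(' -> open internal node _1 (depth 2)
  pos 2: '(' -> open internal node _2 (depth 3)
  pos 6: ')' -> close internal node _2 (now at depth 2)
  pos 8: '(' -> open internal node _3 (depth 3)
  pos 16: ')' -> close internal node _3 (now at depth 2)
  pos 19: ')' -> close internal node _1 (now at depth 1)
  pos 21: '(' -> open internal node _4 (depth 2)
  pos 27: ')' -> close internal node _4 (now at depth 1)
  pos 28: ')' -> close internal node _0 (now at depth 0)
Total internal nodes: 5
BFS adjacency from root:
  _0: _1 _4
  _1: _2 _3 A
  _4: G R J
  _2: P K
  _3: T D Q X

Answer: _0: _1 _4
_1: _2 _3 A
_4: G R J
_2: P K
_3: T D Q X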